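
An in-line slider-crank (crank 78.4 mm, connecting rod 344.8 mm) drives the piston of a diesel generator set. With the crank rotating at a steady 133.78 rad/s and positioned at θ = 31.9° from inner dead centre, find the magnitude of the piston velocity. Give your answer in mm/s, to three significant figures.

ω = 133.8 rad/s
For an in-line slider-crank, x = r cosθ + √(L² − r² sin²θ), so v = −rω sinθ·[1 + r cosθ/√(L² − r² sin²θ)].
With r = 0.0784 m, L = 0.3448 m, θ = 31.9°: √(L² − r² sin²θ) = 0.3423 m.
v = −0.0784·133.8·0.52844·[1 + 0.0784·0.84897/0.3423] = -6.6202 m/s.
|v| = 6.6202 m/s = 6620.2 mm/s.

6620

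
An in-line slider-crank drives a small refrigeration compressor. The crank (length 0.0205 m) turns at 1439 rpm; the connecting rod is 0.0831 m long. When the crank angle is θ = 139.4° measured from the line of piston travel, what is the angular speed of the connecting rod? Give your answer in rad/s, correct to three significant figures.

ω = 150.7 rad/s (converted from 1439 rpm).
The rod makes angle φ with the slider axis where L sinφ = r sinθ; differentiating, L cosφ·φ̇ = r ω cosθ.
L cosφ = √(L² − r² sin²θ) = 0.082022 m.
|ω_rod| = r ω |cosθ| / √(L² − r² sin²θ) = 0.0205·150.7·0.75927/0.082022 = 28.596 rad/s.

28.6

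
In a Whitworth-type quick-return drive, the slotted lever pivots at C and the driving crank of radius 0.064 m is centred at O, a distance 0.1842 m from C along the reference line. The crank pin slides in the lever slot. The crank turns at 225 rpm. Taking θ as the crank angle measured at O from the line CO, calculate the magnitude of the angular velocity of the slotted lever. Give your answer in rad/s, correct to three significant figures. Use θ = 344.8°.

6.00

ω = 23.56 rad/s (from 225 rpm).
Crank pin A relative to C: A = (d + r cosθ, r sinθ); lever angle φ = atan2(r sinθ, d + r cosθ).
Differentiating tanφ: φ̇ = rω(d cosθ + r)/(d² + r² + 2dr cosθ).
d² + r² + 2dr cosθ = |CA|² = 0.0607784 m²;  d cosθ + r = +0.24176 m.
|ω_lever| = |0.064·23.56·+0.24176| / 0.0607784 = 5.9982 rad/s.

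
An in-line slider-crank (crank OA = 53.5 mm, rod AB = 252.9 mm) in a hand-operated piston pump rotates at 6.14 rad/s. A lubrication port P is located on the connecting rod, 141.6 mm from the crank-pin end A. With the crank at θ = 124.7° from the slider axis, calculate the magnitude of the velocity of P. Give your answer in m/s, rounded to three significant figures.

ω = 6.14 rad/s.  Crank-pin speed |V_A| = rω = 0.32849 m/s, perpendicular to OA.
Rod angle: sinφ = −(r/L) sinθ ⇒ φ = -10.016°; ω_rod = −rω cosθ/√(L²−r²sin²θ) = +0.75088 rad/s.
V_P = V_A + ω_rod × AP, with AP = 0.1416 m along the rod.
Components: V_Px = −rω sinθ − a·ω_rod·sinφ = -0.25157 m/s;  V_Py = rω cosθ + a·ω_rod·cosφ = -0.082299 m/s.
|V_P| = √(V_Px² + V_Py²) = 0.26469 m/s.

0.265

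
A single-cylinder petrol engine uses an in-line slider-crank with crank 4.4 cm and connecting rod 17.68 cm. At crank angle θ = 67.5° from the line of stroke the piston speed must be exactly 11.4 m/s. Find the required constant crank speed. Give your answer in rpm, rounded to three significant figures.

For an in-line slider-crank, |v_piston| = rω|sinθ|·[1 + r cosθ/√(L² − r² sin²θ)].
With r = 0.044 m, L = 0.1768 m, θ = 67.5°: the bracketed kinematic factor |dx/dθ| = 0.044629 m.
ω = v/|dx/dθ| = 11.4/0.044629 = 255.44 rad/s.
N = 60ω/(2π) = 2439.3 rpm.

2440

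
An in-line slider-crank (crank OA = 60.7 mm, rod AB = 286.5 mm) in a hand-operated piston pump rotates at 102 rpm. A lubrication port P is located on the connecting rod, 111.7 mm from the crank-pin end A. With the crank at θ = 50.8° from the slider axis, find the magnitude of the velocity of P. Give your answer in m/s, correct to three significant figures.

ω = 10.68 rad/s.  Crank-pin speed |V_A| = rω = 0.64836 m/s, perpendicular to OA.
Rod angle: sinφ = −(r/L) sinθ ⇒ φ = -9.450°; ω_rod = −rω cosθ/√(L²−r²sin²θ) = -1.45 rad/s.
V_P = V_A + ω_rod × AP, with AP = 0.1117 m along the rod.
Components: V_Px = −rω sinθ − a·ω_rod·sinφ = -0.52904 m/s;  V_Py = rω cosθ + a·ω_rod·cosφ = +0.25002 m/s.
|V_P| = √(V_Px² + V_Py²) = 0.58514 m/s.

0.585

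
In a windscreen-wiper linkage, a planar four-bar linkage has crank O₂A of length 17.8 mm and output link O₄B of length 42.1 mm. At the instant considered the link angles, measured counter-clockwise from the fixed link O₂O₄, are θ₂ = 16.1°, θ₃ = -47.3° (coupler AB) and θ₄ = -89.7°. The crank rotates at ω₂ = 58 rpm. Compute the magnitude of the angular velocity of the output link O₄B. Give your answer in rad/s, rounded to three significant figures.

ω₂ = 6.074 rad/s (from 58 rpm).
Differentiating the loop-closure r₂e^{iθ₂}+r₃e^{iθ₃}=r₁+r₄e^{iθ₄} gives r₂ω₂e^{iθ₂}+r₃ω₃e^{iθ₃}=r₄ω₄e^{iθ₄}.
Eliminating the other unknown: ω₄ = r₂ω₂ sin(θ₂−θ₃) / [r₄ sin(θ₄−θ₃)].
Numerator sine = +0.89415; denominator sine = -0.67430.
Result = 0.0178·6.074·(+0.89415) / (0.0421·(-0.67430)) = -3.4053 rad/s; magnitude 3.4053 rad/s.

3.41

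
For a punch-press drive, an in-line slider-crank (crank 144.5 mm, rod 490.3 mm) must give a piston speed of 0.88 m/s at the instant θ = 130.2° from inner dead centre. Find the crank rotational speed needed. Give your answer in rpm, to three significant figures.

94.6

For an in-line slider-crank, |v_piston| = rω|sinθ|·[1 + r cosθ/√(L² − r² sin²θ)].
With r = 0.1445 m, L = 0.4903 m, θ = 130.2°: the bracketed kinematic factor |dx/dθ| = 0.08882 m.
ω = v/|dx/dθ| = 0.88/0.08882 = 9.9076 rad/s.
N = 60ω/(2π) = 94.611 rpm.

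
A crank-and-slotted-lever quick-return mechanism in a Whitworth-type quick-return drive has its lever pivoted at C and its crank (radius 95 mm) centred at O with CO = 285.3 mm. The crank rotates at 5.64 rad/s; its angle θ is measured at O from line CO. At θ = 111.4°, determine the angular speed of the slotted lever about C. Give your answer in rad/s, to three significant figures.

0.0690

ω = 5.64 rad/s
Crank pin A relative to C: A = (d + r cosθ, r sinθ); lever angle φ = atan2(r sinθ, d + r cosθ).
Differentiating tanφ: φ̇ = rω(d cosθ + r)/(d² + r² + 2dr cosθ).
d² + r² + 2dr cosθ = |CA|² = 0.0706422 m²;  d cosθ + r = -0.0090993 m.
|ω_lever| = |0.095·5.64·-0.0090993| / 0.0706422 = 0.069016 rad/s.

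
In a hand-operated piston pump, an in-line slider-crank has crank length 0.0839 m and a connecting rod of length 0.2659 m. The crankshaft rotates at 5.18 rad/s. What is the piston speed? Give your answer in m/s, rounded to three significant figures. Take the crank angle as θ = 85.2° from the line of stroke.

0.445

ω = 5.18 rad/s
For an in-line slider-crank, x = r cosθ + √(L² − r² sin²θ), so v = −rω sinθ·[1 + r cosθ/√(L² − r² sin²θ)].
With r = 0.0839 m, L = 0.2659 m, θ = 85.2°: √(L² − r² sin²θ) = 0.25241 m.
v = −0.0839·5.18·0.99649·[1 + 0.0839·0.08368/0.25241] = -0.44512 m/s.
|v| = 0.44512 m/s.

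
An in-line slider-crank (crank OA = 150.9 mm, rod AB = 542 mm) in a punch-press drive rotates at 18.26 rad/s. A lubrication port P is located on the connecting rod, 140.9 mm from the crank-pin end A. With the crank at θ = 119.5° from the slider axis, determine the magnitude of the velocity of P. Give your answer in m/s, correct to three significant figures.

ω = 18.26 rad/s.  Crank-pin speed |V_A| = rω = 2.7554 m/s, perpendicular to OA.
Rod angle: sinφ = −(r/L) sinθ ⇒ φ = -14.023°; ω_rod = −rω cosθ/√(L²−r²sin²θ) = +2.5803 rad/s.
V_P = V_A + ω_rod × AP, with AP = 0.1409 m along the rod.
Components: V_Px = −rω sinθ − a·ω_rod·sinφ = -2.3101 m/s;  V_Py = rω cosθ + a·ω_rod·cosφ = -1.0041 m/s.
|V_P| = √(V_Px² + V_Py²) = 2.5189 m/s.

2.52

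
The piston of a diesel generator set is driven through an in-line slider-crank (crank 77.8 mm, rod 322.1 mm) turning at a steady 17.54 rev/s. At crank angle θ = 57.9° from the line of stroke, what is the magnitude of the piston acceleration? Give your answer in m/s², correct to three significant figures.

ω = 2π·17.5 = 110.2 rad/s
x(θ) = r cosθ + √(L² − r² sin²θ); with ω constant, a = ω²·d²x/dθ².
d²x/dθ² = −r cosθ − r²(cos2θ)/√u − r⁴ sin²2θ/(4u^{3/2}),  u = L² − r² sin²θ = 0.0994048 m².
Substituting r = 0.0778 m, L = 0.3221 m, θ = 57.9°: d²x/dθ² = -0.033224 m.
a = ω²·d²x/dθ² = (110.2)²·(-0.033224) = -403.53 m/s²;  |a| = 403.53 m/s².

404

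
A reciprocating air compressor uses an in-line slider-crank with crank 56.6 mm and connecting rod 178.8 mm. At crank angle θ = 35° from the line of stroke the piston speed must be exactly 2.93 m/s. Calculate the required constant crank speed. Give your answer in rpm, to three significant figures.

682

For an in-line slider-crank, |v_piston| = rω|sinθ|·[1 + r cosθ/√(L² − r² sin²θ)].
With r = 0.0566 m, L = 0.1788 m, θ = 35°: the bracketed kinematic factor |dx/dθ| = 0.041025 m.
ω = v/|dx/dθ| = 2.93/0.041025 = 71.42 rad/s.
N = 60ω/(2π) = 682.01 rpm.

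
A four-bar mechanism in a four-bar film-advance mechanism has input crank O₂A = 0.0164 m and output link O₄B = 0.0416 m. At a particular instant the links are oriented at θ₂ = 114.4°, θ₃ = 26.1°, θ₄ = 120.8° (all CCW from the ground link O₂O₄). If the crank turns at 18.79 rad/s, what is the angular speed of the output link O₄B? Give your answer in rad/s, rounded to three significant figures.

7.43

ω₂ = 18.79 rad/s
Differentiating the loop-closure r₂e^{iθ₂}+r₃e^{iθ₃}=r₁+r₄e^{iθ₄} gives r₂ω₂e^{iθ₂}+r₃ω₃e^{iθ₃}=r₄ω₄e^{iθ₄}.
Eliminating the other unknown: ω₄ = r₂ω₂ sin(θ₂−θ₃) / [r₄ sin(θ₄−θ₃)].
Numerator sine = +0.99956; denominator sine = +0.99664.
Result = 0.0164·18.79·(+0.99956) / (0.0416·(+0.99664)) = +7.4293 rad/s; magnitude 7.4293 rad/s.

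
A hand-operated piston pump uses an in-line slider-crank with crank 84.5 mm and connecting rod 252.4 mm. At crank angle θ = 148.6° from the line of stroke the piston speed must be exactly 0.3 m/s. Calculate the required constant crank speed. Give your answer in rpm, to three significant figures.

91.7

For an in-line slider-crank, |v_piston| = rω|sinθ|·[1 + r cosθ/√(L² − r² sin²θ)].
With r = 0.0845 m, L = 0.2524 m, θ = 148.6°: the bracketed kinematic factor |dx/dθ| = 0.031249 m.
ω = v/|dx/dθ| = 0.3/0.031249 = 9.6003 rad/s.
N = 60ω/(2π) = 91.676 rpm.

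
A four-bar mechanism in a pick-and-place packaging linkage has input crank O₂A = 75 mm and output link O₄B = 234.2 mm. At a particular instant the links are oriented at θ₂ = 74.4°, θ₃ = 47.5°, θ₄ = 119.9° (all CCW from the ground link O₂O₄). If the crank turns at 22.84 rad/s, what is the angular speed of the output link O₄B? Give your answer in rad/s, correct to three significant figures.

ω₂ = 22.84 rad/s
Differentiating the loop-closure r₂e^{iθ₂}+r₃e^{iθ₃}=r₁+r₄e^{iθ₄} gives r₂ω₂e^{iθ₂}+r₃ω₃e^{iθ₃}=r₄ω₄e^{iθ₄}.
Eliminating the other unknown: ω₄ = r₂ω₂ sin(θ₂−θ₃) / [r₄ sin(θ₄−θ₃)].
Numerator sine = +0.45243; denominator sine = +0.95319.
Result = 0.075·22.84·(+0.45243) / (0.2342·(+0.95319)) = +3.4717 rad/s; magnitude 3.4717 rad/s.

3.47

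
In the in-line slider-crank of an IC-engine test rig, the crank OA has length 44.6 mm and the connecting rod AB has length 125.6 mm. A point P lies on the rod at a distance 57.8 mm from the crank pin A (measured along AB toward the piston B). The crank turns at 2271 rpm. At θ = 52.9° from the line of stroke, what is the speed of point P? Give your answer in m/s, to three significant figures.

ω = 237.8 rad/s.  Crank-pin speed |V_A| = rω = 10.607 m/s, perpendicular to OA.
Rod angle: sinφ = −(r/L) sinθ ⇒ φ = -16.452°; ω_rod = −rω cosθ/√(L²−r²sin²θ) = -53.115 rad/s.
V_P = V_A + ω_rod × AP, with AP = 0.0578 m along the rod.
Components: V_Px = −rω sinθ − a·ω_rod·sinφ = -9.3292 m/s;  V_Py = rω cosθ + a·ω_rod·cosφ = +3.4537 m/s.
|V_P| = √(V_Px² + V_Py²) = 9.948 m/s.

9.95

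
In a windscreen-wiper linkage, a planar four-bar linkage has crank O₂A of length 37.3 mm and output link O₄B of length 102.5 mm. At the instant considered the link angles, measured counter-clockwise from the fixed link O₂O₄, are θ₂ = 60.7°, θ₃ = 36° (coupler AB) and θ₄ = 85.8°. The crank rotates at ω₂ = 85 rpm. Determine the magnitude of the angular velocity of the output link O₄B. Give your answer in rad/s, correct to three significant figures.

ω₂ = 8.901 rad/s (from 85 rpm).
Differentiating the loop-closure r₂e^{iθ₂}+r₃e^{iθ₃}=r₁+r₄e^{iθ₄} gives r₂ω₂e^{iθ₂}+r₃ω₃e^{iθ₃}=r₄ω₄e^{iθ₄}.
Eliminating the other unknown: ω₄ = r₂ω₂ sin(θ₂−θ₃) / [r₄ sin(θ₄−θ₃)].
Numerator sine = +0.41787; denominator sine = +0.76380.
Result = 0.0373·8.901·(+0.41787) / (0.1025·(+0.76380)) = +1.7721 rad/s; magnitude 1.7721 rad/s.

1.77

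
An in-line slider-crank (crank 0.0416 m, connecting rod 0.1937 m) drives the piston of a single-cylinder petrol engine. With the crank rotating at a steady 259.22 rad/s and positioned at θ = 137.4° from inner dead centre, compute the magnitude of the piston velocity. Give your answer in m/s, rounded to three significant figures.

ω = 259.2 rad/s
For an in-line slider-crank, x = r cosθ + √(L² − r² sin²θ), so v = −rω sinθ·[1 + r cosθ/√(L² − r² sin²θ)].
With r = 0.0416 m, L = 0.1937 m, θ = 137.4°: √(L² − r² sin²θ) = 0.19164 m.
v = −0.0416·259.2·0.67688·[1 + 0.0416·-0.73610/0.19164] = -6.1328 m/s.
|v| = 6.1328 m/s.

6.13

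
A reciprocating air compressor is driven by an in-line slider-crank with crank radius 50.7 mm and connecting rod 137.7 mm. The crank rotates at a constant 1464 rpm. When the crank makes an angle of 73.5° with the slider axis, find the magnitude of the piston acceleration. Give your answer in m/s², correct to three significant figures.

ω = 2π·1464/60 = 153.3 rad/s
x(θ) = r cosθ + √(L² − r² sin²θ); with ω constant, a = ω²·d²x/dθ².
d²x/dθ² = −r cosθ − r²(cos2θ)/√u − r⁴ sin²2θ/(4u^{3/2}),  u = L² − r² sin²θ = 0.0165981 m².
Substituting r = 0.0507 m, L = 0.1377 m, θ = 73.5°: d²x/dθ² = +0.0021044 m.
a = ω²·d²x/dθ² = (153.3)²·(+0.0021044) = +49.462 m/s²;  |a| = 49.462 m/s².

49.5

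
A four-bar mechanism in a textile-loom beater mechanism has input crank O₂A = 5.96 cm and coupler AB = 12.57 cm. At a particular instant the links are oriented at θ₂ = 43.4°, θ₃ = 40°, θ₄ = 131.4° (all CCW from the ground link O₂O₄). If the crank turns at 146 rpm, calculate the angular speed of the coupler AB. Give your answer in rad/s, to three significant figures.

7.25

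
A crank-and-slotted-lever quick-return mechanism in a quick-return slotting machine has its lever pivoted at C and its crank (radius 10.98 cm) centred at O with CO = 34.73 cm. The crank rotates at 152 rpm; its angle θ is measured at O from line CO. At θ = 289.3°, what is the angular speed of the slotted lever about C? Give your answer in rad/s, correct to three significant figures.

2.49

ω = 15.92 rad/s (from 152 rpm).
Crank pin A relative to C: A = (d + r cosθ, r sinθ); lever angle φ = atan2(r sinθ, d + r cosθ).
Differentiating tanφ: φ̇ = rω(d cosθ + r)/(d² + r² + 2dr cosθ).
d² + r² + 2dr cosθ = |CA|² = 0.157881 m²;  d cosθ + r = +0.22459 m.
|ω_lever| = |0.1098·15.92·+0.22459| / 0.157881 = 2.4862 rad/s.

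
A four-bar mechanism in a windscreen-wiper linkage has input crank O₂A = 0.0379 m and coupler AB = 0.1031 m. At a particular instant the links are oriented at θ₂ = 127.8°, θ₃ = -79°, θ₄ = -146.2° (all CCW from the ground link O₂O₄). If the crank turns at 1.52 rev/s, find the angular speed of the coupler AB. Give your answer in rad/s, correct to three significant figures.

3.80

ω₂ = 9.55 rad/s (from 1.52 rev/s).
Differentiating the loop-closure r₂e^{iθ₂}+r₃e^{iθ₃}=r₁+r₄e^{iθ₄} gives r₂ω₂e^{iθ₂}+r₃ω₃e^{iθ₃}=r₄ω₄e^{iθ₄}.
Eliminating the other unknown: ω₃ = r₂ω₂ sin(θ₄−θ₂) / [r₃ sin(θ₃−θ₄)].
Numerator sine = +0.99756; denominator sine = +0.92186.
Result = 0.0379·9.55·(+0.99756) / (0.1031·(+0.92186)) = +3.7991 rad/s; magnitude 3.7991 rad/s.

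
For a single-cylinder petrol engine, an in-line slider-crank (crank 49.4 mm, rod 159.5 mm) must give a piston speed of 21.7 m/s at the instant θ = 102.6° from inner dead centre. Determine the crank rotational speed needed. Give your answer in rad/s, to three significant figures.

For an in-line slider-crank, |v_piston| = rω|sinθ|·[1 + r cosθ/√(L² − r² sin²θ)].
With r = 0.0494 m, L = 0.1595 m, θ = 102.6°: the bracketed kinematic factor |dx/dθ| = 0.044793 m.
ω = v/|dx/dθ| = 21.7/0.044793 = 484.45 rad/s.

484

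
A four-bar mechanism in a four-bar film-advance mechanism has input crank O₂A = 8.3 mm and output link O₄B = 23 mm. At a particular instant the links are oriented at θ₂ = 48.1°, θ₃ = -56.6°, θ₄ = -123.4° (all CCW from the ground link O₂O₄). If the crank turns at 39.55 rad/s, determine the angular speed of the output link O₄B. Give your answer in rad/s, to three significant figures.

ω₂ = 39.55 rad/s
Differentiating the loop-closure r₂e^{iθ₂}+r₃e^{iθ₃}=r₁+r₄e^{iθ₄} gives r₂ω₂e^{iθ₂}+r₃ω₃e^{iθ₃}=r₄ω₄e^{iθ₄}.
Eliminating the other unknown: ω₄ = r₂ω₂ sin(θ₂−θ₃) / [r₄ sin(θ₄−θ₃)].
Numerator sine = +0.96727; denominator sine = -0.91914.
Result = 0.0083·39.55·(+0.96727) / (0.023·(-0.91914)) = -15.02 rad/s; magnitude 15.02 rad/s.

15.0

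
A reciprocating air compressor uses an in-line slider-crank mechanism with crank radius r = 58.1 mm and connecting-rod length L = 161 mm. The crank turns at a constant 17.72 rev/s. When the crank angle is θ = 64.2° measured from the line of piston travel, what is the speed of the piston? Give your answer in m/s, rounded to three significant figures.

6.79

ω = 2π·17.7 = 111.3 rad/s
For an in-line slider-crank, x = r cosθ + √(L² − r² sin²θ), so v = −rω sinθ·[1 + r cosθ/√(L² − r² sin²θ)].
With r = 0.0581 m, L = 0.161 m, θ = 64.2°: √(L² − r² sin²θ) = 0.15227 m.
v = −0.0581·111.3·0.90032·[1 + 0.0581·0.43523/0.15227] = -6.7911 m/s.
|v| = 6.7911 m/s.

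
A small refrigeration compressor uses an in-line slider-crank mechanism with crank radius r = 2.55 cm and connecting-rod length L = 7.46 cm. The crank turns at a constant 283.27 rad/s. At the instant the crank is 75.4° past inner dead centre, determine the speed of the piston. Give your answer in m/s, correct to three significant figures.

ω = 283.3 rad/s
For an in-line slider-crank, x = r cosθ + √(L² − r² sin²θ), so v = −rω sinθ·[1 + r cosθ/√(L² − r² sin²θ)].
With r = 0.0255 m, L = 0.0746 m, θ = 75.4°: √(L² − r² sin²θ) = 0.0704 m.
v = −0.0255·283.3·0.96771·[1 + 0.0255·0.25207/0.0704] = -7.6284 m/s.
|v| = 7.6284 m/s.

7.63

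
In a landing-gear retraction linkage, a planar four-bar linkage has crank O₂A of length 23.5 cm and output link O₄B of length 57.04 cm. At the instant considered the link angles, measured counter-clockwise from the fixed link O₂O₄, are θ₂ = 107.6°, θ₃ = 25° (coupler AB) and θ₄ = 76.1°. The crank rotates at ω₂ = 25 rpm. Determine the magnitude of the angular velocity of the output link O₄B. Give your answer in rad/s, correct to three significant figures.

1.37

ω₂ = 2.618 rad/s (from 25 rpm).
Differentiating the loop-closure r₂e^{iθ₂}+r₃e^{iθ₃}=r₁+r₄e^{iθ₄} gives r₂ω₂e^{iθ₂}+r₃ω₃e^{iθ₃}=r₄ω₄e^{iθ₄}.
Eliminating the other unknown: ω₄ = r₂ω₂ sin(θ₂−θ₃) / [r₄ sin(θ₄−θ₃)].
Numerator sine = +0.99167; denominator sine = +0.77824.
Result = 0.235·2.618·(+0.99167) / (0.5704·(+0.77824)) = +1.3744 rad/s; magnitude 1.3744 rad/s.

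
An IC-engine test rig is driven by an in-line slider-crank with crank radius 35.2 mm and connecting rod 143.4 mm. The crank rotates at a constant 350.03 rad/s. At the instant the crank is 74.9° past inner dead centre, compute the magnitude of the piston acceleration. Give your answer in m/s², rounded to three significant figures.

ω = 350 rad/s
x(θ) = r cosθ + √(L² − r² sin²θ); with ω constant, a = ω²·d²x/dθ².
d²x/dθ² = −r cosθ − r²(cos2θ)/√u − r⁴ sin²2θ/(4u^{3/2}),  u = L² − r² sin²θ = 0.0194086 m².
Substituting r = 0.0352 m, L = 0.1434 m, θ = 74.9°: d²x/dθ² = -0.001519 m.
a = ω²·d²x/dθ² = (350)²·(-0.001519) = -186.11 m/s²;  |a| = 186.11 m/s².

186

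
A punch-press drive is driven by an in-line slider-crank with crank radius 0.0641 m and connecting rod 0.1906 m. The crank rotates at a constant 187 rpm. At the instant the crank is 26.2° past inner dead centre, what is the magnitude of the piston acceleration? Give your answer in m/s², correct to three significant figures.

ω = 2π·187/60 = 19.58 rad/s
x(θ) = r cosθ + √(L² − r² sin²θ); with ω constant, a = ω²·d²x/dθ².
d²x/dθ² = −r cosθ − r²(cos2θ)/√u − r⁴ sin²2θ/(4u^{3/2}),  u = L² − r² sin²θ = 0.0355274 m².
Substituting r = 0.0641 m, L = 0.1906 m, θ = 26.2°: d²x/dθ² = -0.07121 m.
a = ω²·d²x/dθ² = (19.58)²·(-0.07121) = -27.308 m/s²;  |a| = 27.308 m/s².

27.3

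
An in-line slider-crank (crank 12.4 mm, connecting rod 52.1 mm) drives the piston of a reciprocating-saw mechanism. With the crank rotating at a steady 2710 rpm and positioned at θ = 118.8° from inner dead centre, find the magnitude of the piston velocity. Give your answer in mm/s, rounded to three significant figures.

ω = 2π·2710/60 = 283.8 rad/s
For an in-line slider-crank, x = r cosθ + √(L² − r² sin²θ), so v = −rω sinθ·[1 + r cosθ/√(L² − r² sin²θ)].
With r = 0.0124 m, L = 0.0521 m, θ = 118.8°: √(L² − r² sin²θ) = 0.050954 m.
v = −0.0124·283.8·0.87631·[1 + 0.0124·-0.48175/0.050954] = -2.7222 m/s.
|v| = 2.7222 m/s = 2722.2 mm/s.

2720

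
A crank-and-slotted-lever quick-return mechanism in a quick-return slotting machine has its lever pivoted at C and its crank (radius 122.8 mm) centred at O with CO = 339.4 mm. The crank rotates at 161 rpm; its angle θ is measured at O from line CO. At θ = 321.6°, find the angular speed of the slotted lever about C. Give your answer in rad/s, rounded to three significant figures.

4.12

ω = 16.86 rad/s (from 161 rpm).
Crank pin A relative to C: A = (d + r cosθ, r sinθ); lever angle φ = atan2(r sinθ, d + r cosθ).
Differentiating tanφ: φ̇ = rω(d cosθ + r)/(d² + r² + 2dr cosθ).
d² + r² + 2dr cosθ = |CA|² = 0.195598 m²;  d cosθ + r = +0.38879 m.
|ω_lever| = |0.1228·16.86·+0.38879| / 0.195598 = 4.1153 rad/s.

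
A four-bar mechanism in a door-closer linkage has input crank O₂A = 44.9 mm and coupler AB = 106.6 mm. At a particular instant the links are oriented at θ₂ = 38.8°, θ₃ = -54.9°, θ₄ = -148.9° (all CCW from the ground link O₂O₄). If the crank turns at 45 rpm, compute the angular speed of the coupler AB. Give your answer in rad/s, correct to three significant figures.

0.267

ω₂ = 4.712 rad/s (from 45 rpm).
Differentiating the loop-closure r₂e^{iθ₂}+r₃e^{iθ₃}=r₁+r₄e^{iθ₄} gives r₂ω₂e^{iθ₂}+r₃ω₃e^{iθ₃}=r₄ω₄e^{iθ₄}.
Eliminating the other unknown: ω₃ = r₂ω₂ sin(θ₄−θ₂) / [r₃ sin(θ₃−θ₄)].
Numerator sine = +0.13399; denominator sine = +0.99756.
Result = 0.0449·4.712·(+0.13399) / (0.1066·(+0.99756)) = +0.26659 rad/s; magnitude 0.26659 rad/s.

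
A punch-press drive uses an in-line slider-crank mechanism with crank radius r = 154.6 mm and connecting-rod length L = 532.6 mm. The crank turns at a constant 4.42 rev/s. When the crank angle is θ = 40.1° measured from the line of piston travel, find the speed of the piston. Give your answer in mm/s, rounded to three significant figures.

3390

ω = 2π·4.42 = 27.77 rad/s
For an in-line slider-crank, x = r cosθ + √(L² − r² sin²θ), so v = −rω sinθ·[1 + r cosθ/√(L² − r² sin²θ)].
With r = 0.1546 m, L = 0.5326 m, θ = 40.1°: √(L² − r² sin²θ) = 0.52321 m.
v = −0.1546·27.77·0.64412·[1 + 0.1546·0.76492/0.52321] = -3.3906 m/s.
|v| = 3.3906 m/s = 3390.6 mm/s.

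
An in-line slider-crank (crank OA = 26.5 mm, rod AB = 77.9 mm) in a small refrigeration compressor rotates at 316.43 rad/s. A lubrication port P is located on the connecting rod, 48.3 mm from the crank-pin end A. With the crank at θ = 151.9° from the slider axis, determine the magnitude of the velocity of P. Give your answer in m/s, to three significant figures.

4.26

ω = 316.4 rad/s.  Crank-pin speed |V_A| = rω = 8.3854 m/s, perpendicular to OA.
Rod angle: sinφ = −(r/L) sinθ ⇒ φ = -9.220°; ω_rod = −rω cosθ/√(L²−r²sin²θ) = +96.198 rad/s.
V_P = V_A + ω_rod × AP, with AP = 0.0483 m along the rod.
Components: V_Px = −rω sinθ − a·ω_rod·sinφ = -3.2051 m/s;  V_Py = rω cosθ + a·ω_rod·cosφ = -2.8107 m/s.
|V_P| = √(V_Px² + V_Py²) = 4.263 m/s.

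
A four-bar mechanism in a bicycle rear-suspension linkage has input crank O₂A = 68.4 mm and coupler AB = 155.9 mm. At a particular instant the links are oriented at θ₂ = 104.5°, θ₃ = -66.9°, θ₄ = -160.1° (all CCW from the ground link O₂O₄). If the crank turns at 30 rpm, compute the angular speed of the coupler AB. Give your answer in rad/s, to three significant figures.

ω₂ = 3.142 rad/s (from 30 rpm).
Differentiating the loop-closure r₂e^{iθ₂}+r₃e^{iθ₃}=r₁+r₄e^{iθ₄} gives r₂ω₂e^{iθ₂}+r₃ω₃e^{iθ₃}=r₄ω₄e^{iθ₄}.
Eliminating the other unknown: ω₃ = r₂ω₂ sin(θ₄−θ₂) / [r₃ sin(θ₃−θ₄)].
Numerator sine = +0.99556; denominator sine = +0.99844.
Result = 0.0684·3.142·(+0.99556) / (0.1559·(+0.99844)) = +1.3744 rad/s; magnitude 1.3744 rad/s.

1.37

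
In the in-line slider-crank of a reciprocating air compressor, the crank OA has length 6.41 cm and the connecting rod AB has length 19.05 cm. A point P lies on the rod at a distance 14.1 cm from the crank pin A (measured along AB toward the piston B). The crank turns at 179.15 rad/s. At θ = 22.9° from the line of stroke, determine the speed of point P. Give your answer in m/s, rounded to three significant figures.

6.15

ω = 179.2 rad/s.  Crank-pin speed |V_A| = rω = 11.484 m/s, perpendicular to OA.
Rod angle: sinφ = −(r/L) sinθ ⇒ φ = -7.524°; ω_rod = −rω cosθ/√(L²−r²sin²θ) = -56.012 rad/s.
V_P = V_A + ω_rod × AP, with AP = 0.141 m along the rod.
Components: V_Px = −rω sinθ − a·ω_rod·sinφ = -5.5026 m/s;  V_Py = rω cosθ + a·ω_rod·cosφ = +2.7487 m/s.
|V_P| = √(V_Px² + V_Py²) = 6.1509 m/s.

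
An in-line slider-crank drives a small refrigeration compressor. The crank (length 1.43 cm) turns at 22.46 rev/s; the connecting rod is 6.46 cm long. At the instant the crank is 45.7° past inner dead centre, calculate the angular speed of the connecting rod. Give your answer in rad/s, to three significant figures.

22.1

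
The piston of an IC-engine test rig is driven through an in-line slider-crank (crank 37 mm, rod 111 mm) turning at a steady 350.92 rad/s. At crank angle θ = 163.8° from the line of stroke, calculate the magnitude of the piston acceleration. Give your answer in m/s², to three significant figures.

ω = 350.9 rad/s
x(θ) = r cosθ + √(L² − r² sin²θ); with ω constant, a = ω²·d²x/dθ².
d²x/dθ² = −r cosθ − r²(cos2θ)/√u − r⁴ sin²2θ/(4u^{3/2}),  u = L² − r² sin²θ = 0.0122144 m².
Substituting r = 0.037 m, L = 0.111 m, θ = 163.8°: d²x/dθ² = +0.024973 m.
a = ω²·d²x/dθ² = (350.9)²·(+0.024973) = +3075.2 m/s²;  |a| = 3075.2 m/s².

3080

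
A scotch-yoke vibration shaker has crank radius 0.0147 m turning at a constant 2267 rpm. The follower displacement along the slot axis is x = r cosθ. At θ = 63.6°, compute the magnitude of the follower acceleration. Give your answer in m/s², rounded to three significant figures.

ω = 237.4 rad/s (from 2267 rpm).
x = r cosθ ⇒ ẍ = −rω² cosθ (ω constant).
|a| = rω²|cosθ| = 0.0147·(237.4)²·|cos 63.6°| = 368.37 m/s².

368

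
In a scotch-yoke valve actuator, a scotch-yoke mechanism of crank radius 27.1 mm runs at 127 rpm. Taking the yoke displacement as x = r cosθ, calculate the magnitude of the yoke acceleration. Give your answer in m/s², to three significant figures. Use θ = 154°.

ω = 13.3 rad/s (from 127 rpm).
x = r cosθ ⇒ ẍ = −rω² cosθ (ω constant).
|a| = rω²|cosθ| = 0.0271·(13.3)²·|cos 154°| = 4.3082 m/s².

4.31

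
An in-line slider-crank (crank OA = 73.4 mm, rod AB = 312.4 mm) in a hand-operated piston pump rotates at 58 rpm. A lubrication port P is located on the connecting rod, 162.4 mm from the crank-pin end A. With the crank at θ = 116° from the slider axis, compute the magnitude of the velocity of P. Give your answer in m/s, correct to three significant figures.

0.390

ω = 6.074 rad/s.  Crank-pin speed |V_A| = rω = 0.44581 m/s, perpendicular to OA.
Rod angle: sinφ = −(r/L) sinθ ⇒ φ = -12.191°; ω_rod = −rω cosθ/√(L²−r²sin²θ) = +0.64001 rad/s.
V_P = V_A + ω_rod × AP, with AP = 0.1624 m along the rod.
Components: V_Px = −rω sinθ − a·ω_rod·sinφ = -0.37874 m/s;  V_Py = rω cosθ + a·ω_rod·cosφ = -0.093837 m/s.
|V_P| = √(V_Px² + V_Py²) = 0.3902 m/s.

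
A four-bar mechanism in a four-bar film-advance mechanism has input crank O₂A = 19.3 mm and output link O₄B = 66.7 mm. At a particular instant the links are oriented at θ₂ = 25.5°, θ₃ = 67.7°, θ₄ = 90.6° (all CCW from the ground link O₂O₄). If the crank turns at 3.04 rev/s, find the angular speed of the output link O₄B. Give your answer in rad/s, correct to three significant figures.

ω₂ = 19.1 rad/s (from 3.04 rev/s).
Differentiating the loop-closure r₂e^{iθ₂}+r₃e^{iθ₃}=r₁+r₄e^{iθ₄} gives r₂ω₂e^{iθ₂}+r₃ω₃e^{iθ₃}=r₄ω₄e^{iθ₄}.
Eliminating the other unknown: ω₄ = r₂ω₂ sin(θ₂−θ₃) / [r₄ sin(θ₄−θ₃)].
Numerator sine = -0.67172; denominator sine = +0.38912.
Result = 0.0193·19.1·(-0.67172) / (0.0667·(+0.38912)) = -9.5408 rad/s; magnitude 9.5408 rad/s.

9.54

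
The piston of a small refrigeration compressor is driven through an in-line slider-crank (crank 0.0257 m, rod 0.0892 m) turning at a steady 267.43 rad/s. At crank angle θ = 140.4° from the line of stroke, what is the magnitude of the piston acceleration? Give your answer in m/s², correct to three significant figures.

1300

ω = 267.4 rad/s
x(θ) = r cosθ + √(L² − r² sin²θ); with ω constant, a = ω²·d²x/dθ².
d²x/dθ² = −r cosθ − r²(cos2θ)/√u − r⁴ sin²2θ/(4u^{3/2}),  u = L² − r² sin²θ = 0.00768828 m².
Substituting r = 0.0257 m, L = 0.0892 m, θ = 140.4°: d²x/dθ² = +0.018235 m.
a = ω²·d²x/dθ² = (267.4)²·(+0.018235) = +1304.1 m/s²;  |a| = 1304.1 m/s².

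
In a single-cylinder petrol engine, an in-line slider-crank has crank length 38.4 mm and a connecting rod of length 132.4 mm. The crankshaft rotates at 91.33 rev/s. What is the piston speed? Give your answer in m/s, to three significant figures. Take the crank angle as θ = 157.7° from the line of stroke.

6.10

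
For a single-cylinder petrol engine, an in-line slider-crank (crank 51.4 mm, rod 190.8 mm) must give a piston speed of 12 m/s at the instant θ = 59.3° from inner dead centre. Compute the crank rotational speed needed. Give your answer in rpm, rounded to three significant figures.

2270

For an in-line slider-crank, |v_piston| = rω|sinθ|·[1 + r cosθ/√(L² − r² sin²θ)].
With r = 0.0514 m, L = 0.1908 m, θ = 59.3°: the bracketed kinematic factor |dx/dθ| = 0.050445 m.
ω = v/|dx/dθ| = 12/0.050445 = 237.88 rad/s.
N = 60ω/(2π) = 2271.6 rpm.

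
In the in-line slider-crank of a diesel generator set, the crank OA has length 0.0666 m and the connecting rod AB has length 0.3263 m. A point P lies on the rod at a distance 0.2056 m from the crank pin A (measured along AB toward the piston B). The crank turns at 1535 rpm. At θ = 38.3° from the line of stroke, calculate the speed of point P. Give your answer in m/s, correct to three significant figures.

7.94

ω = 160.7 rad/s.  Crank-pin speed |V_A| = rω = 10.706 m/s, perpendicular to OA.
Rod angle: sinφ = −(r/L) sinθ ⇒ φ = -7.267°; ω_rod = −rω cosθ/√(L²−r²sin²θ) = -25.956 rad/s.
V_P = V_A + ω_rod × AP, with AP = 0.2056 m along the rod.
Components: V_Px = −rω sinθ − a·ω_rod·sinφ = -7.3102 m/s;  V_Py = rω cosθ + a·ω_rod·cosφ = +3.1078 m/s.
|V_P| = √(V_Px² + V_Py²) = 7.9434 m/s.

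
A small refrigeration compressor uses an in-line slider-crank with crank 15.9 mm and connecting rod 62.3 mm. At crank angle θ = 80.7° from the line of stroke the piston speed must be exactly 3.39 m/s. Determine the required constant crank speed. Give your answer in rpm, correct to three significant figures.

For an in-line slider-crank, |v_piston| = rω|sinθ|·[1 + r cosθ/√(L² − r² sin²θ)].
With r = 0.0159 m, L = 0.0623 m, θ = 80.7°: the bracketed kinematic factor |dx/dθ| = 0.01636 m.
ω = v/|dx/dθ| = 3.39/0.01636 = 207.22 rad/s.
N = 60ω/(2π) = 1978.8 rpm.

1980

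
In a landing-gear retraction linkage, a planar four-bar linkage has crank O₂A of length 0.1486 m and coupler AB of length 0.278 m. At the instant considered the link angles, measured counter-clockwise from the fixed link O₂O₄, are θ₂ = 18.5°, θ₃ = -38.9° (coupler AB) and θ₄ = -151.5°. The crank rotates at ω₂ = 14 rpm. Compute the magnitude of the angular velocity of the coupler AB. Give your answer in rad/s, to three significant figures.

ω₂ = 1.466 rad/s (from 14 rpm).
Differentiating the loop-closure r₂e^{iθ₂}+r₃e^{iθ₃}=r₁+r₄e^{iθ₄} gives r₂ω₂e^{iθ₂}+r₃ω₃e^{iθ₃}=r₄ω₄e^{iθ₄}.
Eliminating the other unknown: ω₃ = r₂ω₂ sin(θ₄−θ₂) / [r₃ sin(θ₃−θ₄)].
Numerator sine = -0.17365; denominator sine = +0.92321.
Result = 0.1486·1.466·(-0.17365) / (0.278·(+0.92321)) = -0.1474 rad/s; magnitude 0.1474 rad/s.

0.147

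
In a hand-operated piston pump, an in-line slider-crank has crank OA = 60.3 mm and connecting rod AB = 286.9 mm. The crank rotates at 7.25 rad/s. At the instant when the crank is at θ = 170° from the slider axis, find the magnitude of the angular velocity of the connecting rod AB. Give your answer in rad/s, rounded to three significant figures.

ω = 7.25 rad/s
The rod makes angle φ with the slider axis where L sinφ = r sinθ; differentiating, L cosφ·φ̇ = r ω cosθ.
L cosφ = √(L² − r² sin²θ) = 0.28671 m.
|ω_rod| = r ω |cosθ| / √(L² − r² sin²θ) = 0.0603·7.25·0.98481/0.28671 = 1.5016 rad/s.

1.50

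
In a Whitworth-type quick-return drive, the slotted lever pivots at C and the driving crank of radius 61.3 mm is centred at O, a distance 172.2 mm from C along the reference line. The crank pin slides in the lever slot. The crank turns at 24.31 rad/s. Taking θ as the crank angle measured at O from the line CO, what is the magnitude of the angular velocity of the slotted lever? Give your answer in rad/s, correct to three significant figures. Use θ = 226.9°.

ω = 24.31 rad/s
Crank pin A relative to C: A = (d + r cosθ, r sinθ); lever angle φ = atan2(r sinθ, d + r cosθ).
Differentiating tanφ: φ̇ = rω(d cosθ + r)/(d² + r² + 2dr cosθ).
d² + r² + 2dr cosθ = |CA|² = 0.0189854 m²;  d cosθ + r = -0.05636 m.
|ω_lever| = |0.0613·24.31·-0.05636| / 0.0189854 = 4.4238 rad/s.

4.42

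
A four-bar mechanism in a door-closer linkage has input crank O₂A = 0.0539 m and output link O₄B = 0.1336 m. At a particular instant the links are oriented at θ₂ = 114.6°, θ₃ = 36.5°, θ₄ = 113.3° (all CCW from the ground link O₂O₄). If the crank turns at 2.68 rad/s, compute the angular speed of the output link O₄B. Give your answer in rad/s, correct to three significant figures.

1.09

ω₂ = 2.68 rad/s
Differentiating the loop-closure r₂e^{iθ₂}+r₃e^{iθ₃}=r₁+r₄e^{iθ₄} gives r₂ω₂e^{iθ₂}+r₃ω₃e^{iθ₃}=r₄ω₄e^{iθ₄}.
Eliminating the other unknown: ω₄ = r₂ω₂ sin(θ₂−θ₃) / [r₄ sin(θ₄−θ₃)].
Numerator sine = +0.97851; denominator sine = +0.97358.
Result = 0.0539·2.68·(+0.97851) / (0.1336·(+0.97358)) = +1.0867 rad/s; magnitude 1.0867 rad/s.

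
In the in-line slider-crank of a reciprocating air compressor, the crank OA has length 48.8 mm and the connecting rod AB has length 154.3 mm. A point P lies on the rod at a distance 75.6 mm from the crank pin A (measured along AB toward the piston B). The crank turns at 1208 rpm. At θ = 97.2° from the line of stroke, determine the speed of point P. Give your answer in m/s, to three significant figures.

ω = 126.5 rad/s.  Crank-pin speed |V_A| = rω = 6.1733 m/s, perpendicular to OA.
Rod angle: sinφ = −(r/L) sinθ ⇒ φ = -18.287°; ω_rod = −rω cosθ/√(L²−r²sin²θ) = +5.2811 rad/s.
V_P = V_A + ω_rod × AP, with AP = 0.0756 m along the rod.
Components: V_Px = −rω sinθ − a·ω_rod·sinφ = -5.9993 m/s;  V_Py = rω cosθ + a·ω_rod·cosφ = -0.39463 m/s.
|V_P| = √(V_Px² + V_Py²) = 6.0123 m/s.

6.01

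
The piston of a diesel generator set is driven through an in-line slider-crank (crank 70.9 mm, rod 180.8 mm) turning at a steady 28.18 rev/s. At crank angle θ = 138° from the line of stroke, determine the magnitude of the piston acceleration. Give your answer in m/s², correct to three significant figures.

1520

ω = 2π·28.2 = 177.1 rad/s
x(θ) = r cosθ + √(L² − r² sin²θ); with ω constant, a = ω²·d²x/dθ².
d²x/dθ² = −r cosθ − r²(cos2θ)/√u − r⁴ sin²2θ/(4u^{3/2}),  u = L² − r² sin²θ = 0.030438 m².
Substituting r = 0.0709 m, L = 0.1808 m, θ = 138°: d²x/dθ² = +0.048501 m.
a = ω²·d²x/dθ² = (177.1)²·(+0.048501) = +1520.5 m/s²;  |a| = 1520.5 m/s².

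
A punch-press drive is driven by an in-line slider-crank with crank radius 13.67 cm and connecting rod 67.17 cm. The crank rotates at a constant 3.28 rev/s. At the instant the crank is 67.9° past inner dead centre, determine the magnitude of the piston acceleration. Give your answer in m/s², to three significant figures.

ω = 2π·3.28 = 20.61 rad/s
x(θ) = r cosθ + √(L² − r² sin²θ); with ω constant, a = ω²·d²x/dθ².
d²x/dθ² = −r cosθ − r²(cos2θ)/√u − r⁴ sin²2θ/(4u^{3/2}),  u = L² − r² sin²θ = 0.435139 m².
Substituting r = 0.1367 m, L = 0.6717 m, θ = 67.9°: d²x/dθ² = -0.031269 m.
a = ω²·d²x/dθ² = (20.61)²·(-0.031269) = -13.281 m/s²;  |a| = 13.281 m/s².

13.3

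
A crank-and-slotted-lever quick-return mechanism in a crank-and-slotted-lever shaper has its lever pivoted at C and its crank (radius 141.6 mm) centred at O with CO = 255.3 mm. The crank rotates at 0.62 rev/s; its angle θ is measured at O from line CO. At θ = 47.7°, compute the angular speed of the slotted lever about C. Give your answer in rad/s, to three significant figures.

ω = 3.896 rad/s (from 0.62 rev/s).
Crank pin A relative to C: A = (d + r cosθ, r sinθ); lever angle φ = atan2(r sinθ, d + r cosθ).
Differentiating tanφ: φ̇ = rω(d cosθ + r)/(d² + r² + 2dr cosθ).
d² + r² + 2dr cosθ = |CA|² = 0.133888 m²;  d cosθ + r = +0.31342 m.
|ω_lever| = |0.1416·3.896·+0.31342| / 0.133888 = 1.2913 rad/s.

1.29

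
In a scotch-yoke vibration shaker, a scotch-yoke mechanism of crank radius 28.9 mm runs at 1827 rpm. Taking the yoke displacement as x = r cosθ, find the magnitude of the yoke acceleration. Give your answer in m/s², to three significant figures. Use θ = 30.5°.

911

ω = 191.3 rad/s (from 1827 rpm).
x = r cosθ ⇒ ẍ = −rω² cosθ (ω constant).
|a| = rω²|cosθ| = 0.0289·(191.3)²·|cos 30.5°| = 911.49 m/s².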